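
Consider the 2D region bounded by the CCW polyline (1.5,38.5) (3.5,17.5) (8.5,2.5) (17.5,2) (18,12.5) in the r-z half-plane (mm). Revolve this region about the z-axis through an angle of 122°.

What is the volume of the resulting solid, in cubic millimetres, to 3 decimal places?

Volume = 5932.767 mm³

Profile (r,z), 5 vertices: (1.5,38.5) (3.5,17.5) (8.5,2.5) (17.5,2) (18,12.5)
edge 0: (1.5,38.5)→(3.5,17.5)  cross = 1.5·17.5 − 3.5·38.5 = -108.5000; (r_i+r_j)·cross = 5·-108.5000 = -542.5000
edge 1: (3.5,17.5)→(8.5,2.5)  cross = 3.5·2.5 − 8.5·17.5 = -140.0000; (r_i+r_j)·cross = 12·-140.0000 = -1680.0000
edge 2: (8.5,2.5)→(17.5,2)  cross = 8.5·2 − 17.5·2.5 = -26.7500; (r_i+r_j)·cross = 26·-26.7500 = -695.5000
edge 3: (17.5,2)→(18,12.5)  cross = 17.5·12.5 − 18·2 = 182.7500; (r_i+r_j)·cross = 35.5·182.7500 = 6487.6250
edge 4: (18,12.5)→(1.5,38.5)  cross = 18·38.5 − 1.5·12.5 = 674.2500; (r_i+r_j)·cross = 19.5·674.2500 = 13147.8750
Σcross = 581.7500 → A = |Σcross|/2 = 290.8750 mm²
Σ(r_i+r_j)·cross = 16717.5000 → first moment M = |Σ|/6 = 2786.2500
R_c = M/A = 2786.2500/290.8750 = 9.5789 mm
θ = 122° = 2.129302 rad
V = θ·R_c·A = 2.129302·9.5789·290.8750 = 5932.767 mm³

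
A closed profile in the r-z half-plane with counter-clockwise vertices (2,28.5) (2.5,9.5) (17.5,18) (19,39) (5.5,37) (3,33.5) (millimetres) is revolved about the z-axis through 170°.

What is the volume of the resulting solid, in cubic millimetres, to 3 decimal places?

Volume = 11102.490 mm³

Profile (r,z), 6 vertices: (2,28.5) (2.5,9.5) (17.5,18) (19,39) (5.5,37) (3,33.5)
edge 0: (2,28.5)→(2.5,9.5)  cross = 2·9.5 − 2.5·28.5 = -52.2500; (r_i+r_j)·cross = 4.5·-52.2500 = -235.1250
edge 1: (2.5,9.5)→(17.5,18)  cross = 2.5·18 − 17.5·9.5 = -121.2500; (r_i+r_j)·cross = 20·-121.2500 = -2425.0000
edge 2: (17.5,18)→(19,39)  cross = 17.5·39 − 19·18 = 340.5000; (r_i+r_j)·cross = 36.5·340.5000 = 12428.2500
edge 3: (19,39)→(5.5,37)  cross = 19·37 − 5.5·39 = 488.5000; (r_i+r_j)·cross = 24.5·488.5000 = 11968.2500
edge 4: (5.5,37)→(3,33.5)  cross = 5.5·33.5 − 3·37 = 73.2500; (r_i+r_j)·cross = 8.5·73.2500 = 622.6250
edge 5: (3,33.5)→(2,28.5)  cross = 3·28.5 − 2·33.5 = 18.5000; (r_i+r_j)·cross = 5·18.5000 = 92.5000
Σcross = 747.2500 → A = |Σcross|/2 = 373.6250 mm²
Σ(r_i+r_j)·cross = 22451.5000 → first moment M = |Σ|/6 = 3741.9167
R_c = M/A = 3741.9167/373.6250 = 10.0152 mm
θ = 170° = 2.967060 rad
V = θ·R_c·A = 2.967060·10.0152·373.6250 = 11102.490 mm³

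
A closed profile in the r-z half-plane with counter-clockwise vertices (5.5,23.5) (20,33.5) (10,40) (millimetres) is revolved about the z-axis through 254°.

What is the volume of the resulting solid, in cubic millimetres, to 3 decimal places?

Profile (r,z), 3 vertices: (5.5,23.5) (20,33.5) (10,40)
edge 0: (5.5,23.5)→(20,33.5)  cross = 5.5·33.5 − 20·23.5 = -285.7500; (r_i+r_j)·cross = 25.5·-285.7500 = -7286.6250
edge 1: (20,33.5)→(10,40)  cross = 20·40 − 10·33.5 = 465.0000; (r_i+r_j)·cross = 30·465.0000 = 13950.0000
edge 2: (10,40)→(5.5,23.5)  cross = 10·23.5 − 5.5·40 = 15.0000; (r_i+r_j)·cross = 15.5·15.0000 = 232.5000
Σcross = 194.2500 → A = |Σcross|/2 = 97.1250 mm²
Σ(r_i+r_j)·cross = 6895.8750 → first moment M = |Σ|/6 = 1149.3125
R_c = M/A = 1149.3125/97.1250 = 11.8333 mm
θ = 254° = 4.433136 rad
V = θ·R_c·A = 4.433136·11.8333·97.1250 = 5095.059 mm³

Volume = 5095.059 mm³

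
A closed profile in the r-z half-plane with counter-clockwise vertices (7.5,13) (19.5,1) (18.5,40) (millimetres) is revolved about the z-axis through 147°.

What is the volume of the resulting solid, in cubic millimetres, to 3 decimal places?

Volume = 8871.962 mm³

Profile (r,z), 3 vertices: (7.5,13) (19.5,1) (18.5,40)
edge 0: (7.5,13)→(19.5,1)  cross = 7.5·1 − 19.5·13 = -246.0000; (r_i+r_j)·cross = 27·-246.0000 = -6642.0000
edge 1: (19.5,1)→(18.5,40)  cross = 19.5·40 − 18.5·1 = 761.5000; (r_i+r_j)·cross = 38·761.5000 = 28937.0000
edge 2: (18.5,40)→(7.5,13)  cross = 18.5·13 − 7.5·40 = -59.5000; (r_i+r_j)·cross = 26·-59.5000 = -1547.0000
Σcross = 456.0000 → A = |Σcross|/2 = 228.0000 mm²
Σ(r_i+r_j)·cross = 20748.0000 → first moment M = |Σ|/6 = 3458.0000
R_c = M/A = 3458.0000/228.0000 = 15.1667 mm
θ = 147° = 2.565634 rad
V = θ·R_c·A = 2.565634·15.1667·228.0000 = 8871.962 mm³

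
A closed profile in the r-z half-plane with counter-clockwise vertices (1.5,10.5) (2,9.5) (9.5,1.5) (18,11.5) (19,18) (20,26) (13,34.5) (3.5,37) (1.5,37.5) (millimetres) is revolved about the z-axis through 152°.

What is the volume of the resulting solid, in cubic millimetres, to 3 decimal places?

Volume = 12460.563 mm³

Profile (r,z), 9 vertices: (1.5,10.5) (2,9.5) (9.5,1.5) (18,11.5) (19,18) (20,26) (13,34.5) (3.5,37) (1.5,37.5)
edge 0: (1.5,10.5)→(2,9.5)  cross = 1.5·9.5 − 2·10.5 = -6.7500; (r_i+r_j)·cross = 3.5·-6.7500 = -23.6250
edge 1: (2,9.5)→(9.5,1.5)  cross = 2·1.5 − 9.5·9.5 = -87.2500; (r_i+r_j)·cross = 11.5·-87.2500 = -1003.3750
edge 2: (9.5,1.5)→(18,11.5)  cross = 9.5·11.5 − 18·1.5 = 82.2500; (r_i+r_j)·cross = 27.5·82.2500 = 2261.8750
edge 3: (18,11.5)→(19,18)  cross = 18·18 − 19·11.5 = 105.5000; (r_i+r_j)·cross = 37·105.5000 = 3903.5000
edge 4: (19,18)→(20,26)  cross = 19·26 − 20·18 = 134.0000; (r_i+r_j)·cross = 39·134.0000 = 5226.0000
edge 5: (20,26)→(13,34.5)  cross = 20·34.5 − 13·26 = 352.0000; (r_i+r_j)·cross = 33·352.0000 = 11616.0000
edge 6: (13,34.5)→(3.5,37)  cross = 13·37 − 3.5·34.5 = 360.2500; (r_i+r_j)·cross = 16.5·360.2500 = 5944.1250
edge 7: (3.5,37)→(1.5,37.5)  cross = 3.5·37.5 − 1.5·37 = 75.7500; (r_i+r_j)·cross = 5·75.7500 = 378.7500
edge 8: (1.5,37.5)→(1.5,10.5)  cross = 1.5·10.5 − 1.5·37.5 = -40.5000; (r_i+r_j)·cross = 3·-40.5000 = -121.5000
Σcross = 975.2500 → A = |Σcross|/2 = 487.6250 mm²
Σ(r_i+r_j)·cross = 28181.7500 → first moment M = |Σ|/6 = 4696.9583
R_c = M/A = 4696.9583/487.6250 = 9.6323 mm
θ = 152° = 2.652900 rad
V = θ·R_c·A = 2.652900·9.6323·487.6250 = 12460.563 mm³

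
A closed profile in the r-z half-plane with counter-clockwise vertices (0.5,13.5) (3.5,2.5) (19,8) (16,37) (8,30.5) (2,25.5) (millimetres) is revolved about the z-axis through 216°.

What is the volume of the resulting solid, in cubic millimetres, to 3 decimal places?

Volume = 16069.796 mm³

Profile (r,z), 6 vertices: (0.5,13.5) (3.5,2.5) (19,8) (16,37) (8,30.5) (2,25.5)
edge 0: (0.5,13.5)→(3.5,2.5)  cross = 0.5·2.5 − 3.5·13.5 = -46.0000; (r_i+r_j)·cross = 4·-46.0000 = -184.0000
edge 1: (3.5,2.5)→(19,8)  cross = 3.5·8 − 19·2.5 = -19.5000; (r_i+r_j)·cross = 22.5·-19.5000 = -438.7500
edge 2: (19,8)→(16,37)  cross = 19·37 − 16·8 = 575.0000; (r_i+r_j)·cross = 35·575.0000 = 20125.0000
edge 3: (16,37)→(8,30.5)  cross = 16·30.5 − 8·37 = 192.0000; (r_i+r_j)·cross = 24·192.0000 = 4608.0000
edge 4: (8,30.5)→(2,25.5)  cross = 8·25.5 − 2·30.5 = 143.0000; (r_i+r_j)·cross = 10·143.0000 = 1430.0000
edge 5: (2,25.5)→(0.5,13.5)  cross = 2·13.5 − 0.5·25.5 = 14.2500; (r_i+r_j)·cross = 2.5·14.2500 = 35.6250
Σcross = 858.7500 → A = |Σcross|/2 = 429.3750 mm²
Σ(r_i+r_j)·cross = 25575.8750 → first moment M = |Σ|/6 = 4262.6458
R_c = M/A = 4262.6458/429.3750 = 9.9276 mm
θ = 216° = 3.769911 rad
V = θ·R_c·A = 3.769911·9.9276·429.3750 = 16069.796 mm³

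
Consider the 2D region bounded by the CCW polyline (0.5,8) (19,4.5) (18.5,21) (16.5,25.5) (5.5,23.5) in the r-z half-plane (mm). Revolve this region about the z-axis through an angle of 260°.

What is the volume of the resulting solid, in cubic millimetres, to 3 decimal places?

Volume = 14326.579 mm³

Profile (r,z), 5 vertices: (0.5,8) (19,4.5) (18.5,21) (16.5,25.5) (5.5,23.5)
edge 0: (0.5,8)→(19,4.5)  cross = 0.5·4.5 − 19·8 = -149.7500; (r_i+r_j)·cross = 19.5·-149.7500 = -2920.1250
edge 1: (19,4.5)→(18.5,21)  cross = 19·21 − 18.5·4.5 = 315.7500; (r_i+r_j)·cross = 37.5·315.7500 = 11840.6250
edge 2: (18.5,21)→(16.5,25.5)  cross = 18.5·25.5 − 16.5·21 = 125.2500; (r_i+r_j)·cross = 35·125.2500 = 4383.7500
edge 3: (16.5,25.5)→(5.5,23.5)  cross = 16.5·23.5 − 5.5·25.5 = 247.5000; (r_i+r_j)·cross = 22·247.5000 = 5445.0000
edge 4: (5.5,23.5)→(0.5,8)  cross = 5.5·8 − 0.5·23.5 = 32.2500; (r_i+r_j)·cross = 6·32.2500 = 193.5000
Σcross = 571.0000 → A = |Σcross|/2 = 285.5000 mm²
Σ(r_i+r_j)·cross = 18942.7500 → first moment M = |Σ|/6 = 3157.1250
R_c = M/A = 3157.1250/285.5000 = 11.0582 mm
θ = 260° = 4.537856 rad
V = θ·R_c·A = 4.537856·11.0582·285.5000 = 14326.579 mm³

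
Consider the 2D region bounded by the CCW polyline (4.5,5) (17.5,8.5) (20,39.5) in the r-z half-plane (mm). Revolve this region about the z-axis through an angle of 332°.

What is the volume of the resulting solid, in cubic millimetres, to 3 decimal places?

Profile (r,z), 3 vertices: (4.5,5) (17.5,8.5) (20,39.5)
edge 0: (4.5,5)→(17.5,8.5)  cross = 4.5·8.5 − 17.5·5 = -49.2500; (r_i+r_j)·cross = 22·-49.2500 = -1083.5000
edge 1: (17.5,8.5)→(20,39.5)  cross = 17.5·39.5 − 20·8.5 = 521.2500; (r_i+r_j)·cross = 37.5·521.2500 = 19546.8750
edge 2: (20,39.5)→(4.5,5)  cross = 20·5 − 4.5·39.5 = -77.7500; (r_i+r_j)·cross = 24.5·-77.7500 = -1904.8750
Σcross = 394.2500 → A = |Σcross|/2 = 197.1250 mm²
Σ(r_i+r_j)·cross = 16558.5000 → first moment M = |Σ|/6 = 2759.7500
R_c = M/A = 2759.7500/197.1250 = 14.0000 mm
θ = 332° = 5.794493 rad
V = θ·R_c·A = 5.794493·14.0000·197.1250 = 15991.352 mm³

Volume = 15991.352 mm³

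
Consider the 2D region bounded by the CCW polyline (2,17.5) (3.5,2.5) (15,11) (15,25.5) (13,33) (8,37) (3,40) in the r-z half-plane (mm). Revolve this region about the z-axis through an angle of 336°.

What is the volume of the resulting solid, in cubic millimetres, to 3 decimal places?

Volume = 17134.159 mm³

Profile (r,z), 7 vertices: (2,17.5) (3.5,2.5) (15,11) (15,25.5) (13,33) (8,37) (3,40)
edge 0: (2,17.5)→(3.5,2.5)  cross = 2·2.5 − 3.5·17.5 = -56.2500; (r_i+r_j)·cross = 5.5·-56.2500 = -309.3750
edge 1: (3.5,2.5)→(15,11)  cross = 3.5·11 − 15·2.5 = 1.0000; (r_i+r_j)·cross = 18.5·1.0000 = 18.5000
edge 2: (15,11)→(15,25.5)  cross = 15·25.5 − 15·11 = 217.5000; (r_i+r_j)·cross = 30·217.5000 = 6525.0000
edge 3: (15,25.5)→(13,33)  cross = 15·33 − 13·25.5 = 163.5000; (r_i+r_j)·cross = 28·163.5000 = 4578.0000
edge 4: (13,33)→(8,37)  cross = 13·37 − 8·33 = 217.0000; (r_i+r_j)·cross = 21·217.0000 = 4557.0000
edge 5: (8,37)→(3,40)  cross = 8·40 − 3·37 = 209.0000; (r_i+r_j)·cross = 11·209.0000 = 2299.0000
edge 6: (3,40)→(2,17.5)  cross = 3·17.5 − 2·40 = -27.5000; (r_i+r_j)·cross = 5·-27.5000 = -137.5000
Σcross = 724.2500 → A = |Σcross|/2 = 362.1250 mm²
Σ(r_i+r_j)·cross = 17530.6250 → first moment M = |Σ|/6 = 2921.7708
R_c = M/A = 2921.7708/362.1250 = 8.0684 mm
θ = 336° = 5.864306 rad
V = θ·R_c·A = 5.864306·8.0684·362.1250 = 17134.159 mm³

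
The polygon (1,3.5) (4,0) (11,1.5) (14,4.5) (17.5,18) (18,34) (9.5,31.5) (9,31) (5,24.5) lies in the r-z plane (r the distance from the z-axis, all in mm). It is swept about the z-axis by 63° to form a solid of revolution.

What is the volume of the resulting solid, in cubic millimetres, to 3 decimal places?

Profile (r,z), 9 vertices: (1,3.5) (4,0) (11,1.5) (14,4.5) (17.5,18) (18,34) (9.5,31.5) (9,31) (5,24.5)
edge 0: (1,3.5)→(4,0)  cross = 1·0 − 4·3.5 = -14.0000; (r_i+r_j)·cross = 5·-14.0000 = -70.0000
edge 1: (4,0)→(11,1.5)  cross = 4·1.5 − 11·0 = 6.0000; (r_i+r_j)·cross = 15·6.0000 = 90.0000
edge 2: (11,1.5)→(14,4.5)  cross = 11·4.5 − 14·1.5 = 28.5000; (r_i+r_j)·cross = 25·28.5000 = 712.5000
edge 3: (14,4.5)→(17.5,18)  cross = 14·18 − 17.5·4.5 = 173.2500; (r_i+r_j)·cross = 31.5·173.2500 = 5457.3750
edge 4: (17.5,18)→(18,34)  cross = 17.5·34 − 18·18 = 271.0000; (r_i+r_j)·cross = 35.5·271.0000 = 9620.5000
edge 5: (18,34)→(9.5,31.5)  cross = 18·31.5 − 9.5·34 = 244.0000; (r_i+r_j)·cross = 27.5·244.0000 = 6710.0000
edge 6: (9.5,31.5)→(9,31)  cross = 9.5·31 − 9·31.5 = 11.0000; (r_i+r_j)·cross = 18.5·11.0000 = 203.5000
edge 7: (9,31)→(5,24.5)  cross = 9·24.5 − 5·31 = 65.5000; (r_i+r_j)·cross = 14·65.5000 = 917.0000
edge 8: (5,24.5)→(1,3.5)  cross = 5·3.5 − 1·24.5 = -7.0000; (r_i+r_j)·cross = 6·-7.0000 = -42.0000
Σcross = 778.2500 → A = |Σcross|/2 = 389.1250 mm²
Σ(r_i+r_j)·cross = 23598.8750 → first moment M = |Σ|/6 = 3933.1458
R_c = M/A = 3933.1458/389.1250 = 10.1077 mm
θ = 63° = 1.099557 rad
V = θ·R_c·A = 1.099557·10.1077·389.1250 = 4324.720 mm³

Volume = 4324.720 mm³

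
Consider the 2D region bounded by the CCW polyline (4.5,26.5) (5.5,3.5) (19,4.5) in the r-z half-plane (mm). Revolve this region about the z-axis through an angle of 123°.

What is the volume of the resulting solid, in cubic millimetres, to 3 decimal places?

Profile (r,z), 3 vertices: (4.5,26.5) (5.5,3.5) (19,4.5)
edge 0: (4.5,26.5)→(5.5,3.5)  cross = 4.5·3.5 − 5.5·26.5 = -130.0000; (r_i+r_j)·cross = 10·-130.0000 = -1300.0000
edge 1: (5.5,3.5)→(19,4.5)  cross = 5.5·4.5 − 19·3.5 = -41.7500; (r_i+r_j)·cross = 24.5·-41.7500 = -1022.8750
edge 2: (19,4.5)→(4.5,26.5)  cross = 19·26.5 − 4.5·4.5 = 483.2500; (r_i+r_j)·cross = 23.5·483.2500 = 11356.3750
Σcross = 311.5000 → A = |Σcross|/2 = 155.7500 mm²
Σ(r_i+r_j)·cross = 9033.5000 → first moment M = |Σ|/6 = 1505.5833
R_c = M/A = 1505.5833/155.7500 = 9.6667 mm
θ = 123° = 2.146755 rad
V = θ·R_c·A = 2.146755·9.6667·155.7500 = 3232.119 mm³

Volume = 3232.119 mm³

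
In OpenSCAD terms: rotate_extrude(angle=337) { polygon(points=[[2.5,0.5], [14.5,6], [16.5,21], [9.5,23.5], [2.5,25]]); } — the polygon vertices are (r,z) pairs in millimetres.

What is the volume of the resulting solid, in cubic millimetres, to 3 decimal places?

Volume = 12974.671 mm³

Profile (r,z), 5 vertices: (2.5,0.5) (14.5,6) (16.5,21) (9.5,23.5) (2.5,25)
edge 0: (2.5,0.5)→(14.5,6)  cross = 2.5·6 − 14.5·0.5 = 7.7500; (r_i+r_j)·cross = 17·7.7500 = 131.7500
edge 1: (14.5,6)→(16.5,21)  cross = 14.5·21 − 16.5·6 = 205.5000; (r_i+r_j)·cross = 31·205.5000 = 6370.5000
edge 2: (16.5,21)→(9.5,23.5)  cross = 16.5·23.5 − 9.5·21 = 188.2500; (r_i+r_j)·cross = 26·188.2500 = 4894.5000
edge 3: (9.5,23.5)→(2.5,25)  cross = 9.5·25 − 2.5·23.5 = 178.7500; (r_i+r_j)·cross = 12·178.7500 = 2145.0000
edge 4: (2.5,25)→(2.5,0.5)  cross = 2.5·0.5 − 2.5·25 = -61.2500; (r_i+r_j)·cross = 5·-61.2500 = -306.2500
Σcross = 519.0000 → A = |Σcross|/2 = 259.5000 mm²
Σ(r_i+r_j)·cross = 13235.5000 → first moment M = |Σ|/6 = 2205.9167
R_c = M/A = 2205.9167/259.5000 = 8.5006 mm
θ = 337° = 5.881760 rad
V = θ·R_c·A = 5.881760·8.5006·259.5000 = 12974.671 mm³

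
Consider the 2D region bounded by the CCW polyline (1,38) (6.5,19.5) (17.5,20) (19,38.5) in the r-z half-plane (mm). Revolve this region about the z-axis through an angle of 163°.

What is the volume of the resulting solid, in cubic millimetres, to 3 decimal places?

Volume = 8352.409 mm³

Profile (r,z), 4 vertices: (1,38) (6.5,19.5) (17.5,20) (19,38.5)
edge 0: (1,38)→(6.5,19.5)  cross = 1·19.5 − 6.5·38 = -227.5000; (r_i+r_j)·cross = 7.5·-227.5000 = -1706.2500
edge 1: (6.5,19.5)→(17.5,20)  cross = 6.5·20 − 17.5·19.5 = -211.2500; (r_i+r_j)·cross = 24·-211.2500 = -5070.0000
edge 2: (17.5,20)→(19,38.5)  cross = 17.5·38.5 − 19·20 = 293.7500; (r_i+r_j)·cross = 36.5·293.7500 = 10721.8750
edge 3: (19,38.5)→(1,38)  cross = 19·38 − 1·38.5 = 683.5000; (r_i+r_j)·cross = 20·683.5000 = 13670.0000
Σcross = 538.5000 → A = |Σcross|/2 = 269.2500 mm²
Σ(r_i+r_j)·cross = 17615.6250 → first moment M = |Σ|/6 = 2935.9375
R_c = M/A = 2935.9375/269.2500 = 10.9041 mm
θ = 163° = 2.844887 rad
V = θ·R_c·A = 2.844887·10.9041·269.2500 = 8352.409 mm³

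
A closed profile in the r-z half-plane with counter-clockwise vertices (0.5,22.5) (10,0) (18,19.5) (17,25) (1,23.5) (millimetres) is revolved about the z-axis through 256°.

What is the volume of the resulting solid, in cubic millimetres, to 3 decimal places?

Profile (r,z), 5 vertices: (0.5,22.5) (10,0) (18,19.5) (17,25) (1,23.5)
edge 0: (0.5,22.5)→(10,0)  cross = 0.5·0 − 10·22.5 = -225.0000; (r_i+r_j)·cross = 10.5·-225.0000 = -2362.5000
edge 1: (10,0)→(18,19.5)  cross = 10·19.5 − 18·0 = 195.0000; (r_i+r_j)·cross = 28·195.0000 = 5460.0000
edge 2: (18,19.5)→(17,25)  cross = 18·25 − 17·19.5 = 118.5000; (r_i+r_j)·cross = 35·118.5000 = 4147.5000
edge 3: (17,25)→(1,23.5)  cross = 17·23.5 − 1·25 = 374.5000; (r_i+r_j)·cross = 18·374.5000 = 6741.0000
edge 4: (1,23.5)→(0.5,22.5)  cross = 1·22.5 − 0.5·23.5 = 10.7500; (r_i+r_j)·cross = 1.5·10.7500 = 16.1250
Σcross = 473.7500 → A = |Σcross|/2 = 236.8750 mm²
Σ(r_i+r_j)·cross = 14002.1250 → first moment M = |Σ|/6 = 2333.6875
R_c = M/A = 2333.6875/236.8750 = 9.8520 mm
θ = 256° = 4.468043 rad
V = θ·R_c·A = 4.468043·9.8520·236.8750 = 10427.016 mm³

Volume = 10427.016 mm³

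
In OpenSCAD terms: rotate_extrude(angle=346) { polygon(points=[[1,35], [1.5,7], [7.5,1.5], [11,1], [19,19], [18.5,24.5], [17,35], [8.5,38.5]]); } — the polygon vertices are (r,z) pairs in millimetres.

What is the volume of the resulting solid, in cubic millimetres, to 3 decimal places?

Volume = 29194.768 mm³

Profile (r,z), 8 vertices: (1,35) (1.5,7) (7.5,1.5) (11,1) (19,19) (18.5,24.5) (17,35) (8.5,38.5)
edge 0: (1,35)→(1.5,7)  cross = 1·7 − 1.5·35 = -45.5000; (r_i+r_j)·cross = 2.5·-45.5000 = -113.7500
edge 1: (1.5,7)→(7.5,1.5)  cross = 1.5·1.5 − 7.5·7 = -50.2500; (r_i+r_j)·cross = 9·-50.2500 = -452.2500
edge 2: (7.5,1.5)→(11,1)  cross = 7.5·1 − 11·1.5 = -9.0000; (r_i+r_j)·cross = 18.5·-9.0000 = -166.5000
edge 3: (11,1)→(19,19)  cross = 11·19 − 19·1 = 190.0000; (r_i+r_j)·cross = 30·190.0000 = 5700.0000
edge 4: (19,19)→(18.5,24.5)  cross = 19·24.5 − 18.5·19 = 114.0000; (r_i+r_j)·cross = 37.5·114.0000 = 4275.0000
edge 5: (18.5,24.5)→(17,35)  cross = 18.5·35 − 17·24.5 = 231.0000; (r_i+r_j)·cross = 35.5·231.0000 = 8200.5000
edge 6: (17,35)→(8.5,38.5)  cross = 17·38.5 − 8.5·35 = 357.0000; (r_i+r_j)·cross = 25.5·357.0000 = 9103.5000
edge 7: (8.5,38.5)→(1,35)  cross = 8.5·35 − 1·38.5 = 259.0000; (r_i+r_j)·cross = 9.5·259.0000 = 2460.5000
Σcross = 1046.2500 → A = |Σcross|/2 = 523.1250 mm²
Σ(r_i+r_j)·cross = 29007.0000 → first moment M = |Σ|/6 = 4834.5000
R_c = M/A = 4834.5000/523.1250 = 9.2416 mm
θ = 346° = 6.038839 rad
V = θ·R_c·A = 6.038839·9.2416·523.1250 = 29194.768 mm³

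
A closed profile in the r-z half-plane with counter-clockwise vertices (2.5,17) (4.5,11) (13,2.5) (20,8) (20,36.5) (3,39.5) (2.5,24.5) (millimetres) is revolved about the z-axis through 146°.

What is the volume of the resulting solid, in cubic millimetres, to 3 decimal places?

Profile (r,z), 7 vertices: (2.5,17) (4.5,11) (13,2.5) (20,8) (20,36.5) (3,39.5) (2.5,24.5)
edge 0: (2.5,17)→(4.5,11)  cross = 2.5·11 − 4.5·17 = -49.0000; (r_i+r_j)·cross = 7·-49.0000 = -343.0000
edge 1: (4.5,11)→(13,2.5)  cross = 4.5·2.5 − 13·11 = -131.7500; (r_i+r_j)·cross = 17.5·-131.7500 = -2305.6250
edge 2: (13,2.5)→(20,8)  cross = 13·8 − 20·2.5 = 54.0000; (r_i+r_j)·cross = 33·54.0000 = 1782.0000
edge 3: (20,8)→(20,36.5)  cross = 20·36.5 − 20·8 = 570.0000; (r_i+r_j)·cross = 40·570.0000 = 22800.0000
edge 4: (20,36.5)→(3,39.5)  cross = 20·39.5 − 3·36.5 = 680.5000; (r_i+r_j)·cross = 23·680.5000 = 15651.5000
edge 5: (3,39.5)→(2.5,24.5)  cross = 3·24.5 − 2.5·39.5 = -25.2500; (r_i+r_j)·cross = 5.5·-25.2500 = -138.8750
edge 6: (2.5,24.5)→(2.5,17)  cross = 2.5·17 − 2.5·24.5 = -18.7500; (r_i+r_j)·cross = 5·-18.7500 = -93.7500
Σcross = 1079.7500 → A = |Σcross|/2 = 539.8750 mm²
Σ(r_i+r_j)·cross = 37352.2500 → first moment M = |Σ|/6 = 6225.3750
R_c = M/A = 6225.3750/539.8750 = 11.5311 mm
θ = 146° = 2.548181 rad
V = θ·R_c·A = 2.548181·11.5311·539.8750 = 15863.380 mm³

Volume = 15863.380 mm³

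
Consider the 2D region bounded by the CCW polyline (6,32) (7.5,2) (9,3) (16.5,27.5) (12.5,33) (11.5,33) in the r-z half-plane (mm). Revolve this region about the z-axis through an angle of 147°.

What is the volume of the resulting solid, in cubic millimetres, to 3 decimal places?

Profile (r,z), 6 vertices: (6,32) (7.5,2) (9,3) (16.5,27.5) (12.5,33) (11.5,33)
edge 0: (6,32)→(7.5,2)  cross = 6·2 − 7.5·32 = -228.0000; (r_i+r_j)·cross = 13.5·-228.0000 = -3078.0000
edge 1: (7.5,2)→(9,3)  cross = 7.5·3 − 9·2 = 4.5000; (r_i+r_j)·cross = 16.5·4.5000 = 74.2500
edge 2: (9,3)→(16.5,27.5)  cross = 9·27.5 − 16.5·3 = 198.0000; (r_i+r_j)·cross = 25.5·198.0000 = 5049.0000
edge 3: (16.5,27.5)→(12.5,33)  cross = 16.5·33 − 12.5·27.5 = 200.7500; (r_i+r_j)·cross = 29·200.7500 = 5821.7500
edge 4: (12.5,33)→(11.5,33)  cross = 12.5·33 − 11.5·33 = 33.0000; (r_i+r_j)·cross = 24·33.0000 = 792.0000
edge 5: (11.5,33)→(6,32)  cross = 11.5·32 − 6·33 = 170.0000; (r_i+r_j)·cross = 17.5·170.0000 = 2975.0000
Σcross = 378.2500 → A = |Σcross|/2 = 189.1250 mm²
Σ(r_i+r_j)·cross = 11634.0000 → first moment M = |Σ|/6 = 1939.0000
R_c = M/A = 1939.0000/189.1250 = 10.2525 mm
θ = 147° = 2.565634 rad
V = θ·R_c·A = 2.565634·10.2525·189.1250 = 4974.764 mm³

Volume = 4974.764 mm³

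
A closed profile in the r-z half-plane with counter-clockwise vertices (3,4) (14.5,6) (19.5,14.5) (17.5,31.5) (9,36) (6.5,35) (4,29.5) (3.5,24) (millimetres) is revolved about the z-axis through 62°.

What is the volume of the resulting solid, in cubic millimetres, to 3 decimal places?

Volume = 4753.819 mm³

Profile (r,z), 8 vertices: (3,4) (14.5,6) (19.5,14.5) (17.5,31.5) (9,36) (6.5,35) (4,29.5) (3.5,24)
edge 0: (3,4)→(14.5,6)  cross = 3·6 − 14.5·4 = -40.0000; (r_i+r_j)·cross = 17.5·-40.0000 = -700.0000
edge 1: (14.5,6)→(19.5,14.5)  cross = 14.5·14.5 − 19.5·6 = 93.2500; (r_i+r_j)·cross = 34·93.2500 = 3170.5000
edge 2: (19.5,14.5)→(17.5,31.5)  cross = 19.5·31.5 − 17.5·14.5 = 360.5000; (r_i+r_j)·cross = 37·360.5000 = 13338.5000
edge 3: (17.5,31.5)→(9,36)  cross = 17.5·36 − 9·31.5 = 346.5000; (r_i+r_j)·cross = 26.5·346.5000 = 9182.2500
edge 4: (9,36)→(6.5,35)  cross = 9·35 − 6.5·36 = 81.0000; (r_i+r_j)·cross = 15.5·81.0000 = 1255.5000
edge 5: (6.5,35)→(4,29.5)  cross = 6.5·29.5 − 4·35 = 51.7500; (r_i+r_j)·cross = 10.5·51.7500 = 543.3750
edge 6: (4,29.5)→(3.5,24)  cross = 4·24 − 3.5·29.5 = -7.2500; (r_i+r_j)·cross = 7.5·-7.2500 = -54.3750
edge 7: (3.5,24)→(3,4)  cross = 3.5·4 − 3·24 = -58.0000; (r_i+r_j)·cross = 6.5·-58.0000 = -377.0000
Σcross = 827.7500 → A = |Σcross|/2 = 413.8750 mm²
Σ(r_i+r_j)·cross = 26358.7500 → first moment M = |Σ|/6 = 4393.1250
R_c = M/A = 4393.1250/413.8750 = 10.6146 mm
θ = 62° = 1.082104 rad
V = θ·R_c·A = 1.082104·10.6146·413.8750 = 4753.819 mm³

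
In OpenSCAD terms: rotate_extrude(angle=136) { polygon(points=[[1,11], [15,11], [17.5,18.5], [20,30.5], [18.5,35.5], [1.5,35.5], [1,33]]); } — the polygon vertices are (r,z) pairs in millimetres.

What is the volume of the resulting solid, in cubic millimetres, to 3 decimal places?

Profile (r,z), 7 vertices: (1,11) (15,11) (17.5,18.5) (20,30.5) (18.5,35.5) (1.5,35.5) (1,33)
edge 0: (1,11)→(15,11)  cross = 1·11 − 15·11 = -154.0000; (r_i+r_j)·cross = 16·-154.0000 = -2464.0000
edge 1: (15,11)→(17.5,18.5)  cross = 15·18.5 − 17.5·11 = 85.0000; (r_i+r_j)·cross = 32.5·85.0000 = 2762.5000
edge 2: (17.5,18.5)→(20,30.5)  cross = 17.5·30.5 − 20·18.5 = 163.7500; (r_i+r_j)·cross = 37.5·163.7500 = 6140.6250
edge 3: (20,30.5)→(18.5,35.5)  cross = 20·35.5 − 18.5·30.5 = 145.7500; (r_i+r_j)·cross = 38.5·145.7500 = 5611.3750
edge 4: (18.5,35.5)→(1.5,35.5)  cross = 18.5·35.5 − 1.5·35.5 = 603.5000; (r_i+r_j)·cross = 20·603.5000 = 12070.0000
edge 5: (1.5,35.5)→(1,33)  cross = 1.5·33 − 1·35.5 = 14.0000; (r_i+r_j)·cross = 2.5·14.0000 = 35.0000
edge 6: (1,33)→(1,11)  cross = 1·11 − 1·33 = -22.0000; (r_i+r_j)·cross = 2·-22.0000 = -44.0000
Σcross = 836.0000 → A = |Σcross|/2 = 418.0000 mm²
Σ(r_i+r_j)·cross = 24111.5000 → first moment M = |Σ|/6 = 4018.5833
R_c = M/A = 4018.5833/418.0000 = 9.6138 mm
θ = 136° = 2.373648 rad
V = θ·R_c·A = 2.373648·9.6138·418.0000 = 9538.701 mm³

Volume = 9538.701 mm³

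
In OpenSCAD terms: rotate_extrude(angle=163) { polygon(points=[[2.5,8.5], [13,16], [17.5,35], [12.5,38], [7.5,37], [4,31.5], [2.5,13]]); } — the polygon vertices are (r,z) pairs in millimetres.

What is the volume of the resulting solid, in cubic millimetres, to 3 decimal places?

Profile (r,z), 7 vertices: (2.5,8.5) (13,16) (17.5,35) (12.5,38) (7.5,37) (4,31.5) (2.5,13)
edge 0: (2.5,8.5)→(13,16)  cross = 2.5·16 − 13·8.5 = -70.5000; (r_i+r_j)·cross = 15.5·-70.5000 = -1092.7500
edge 1: (13,16)→(17.5,35)  cross = 13·35 − 17.5·16 = 175.0000; (r_i+r_j)·cross = 30.5·175.0000 = 5337.5000
edge 2: (17.5,35)→(12.5,38)  cross = 17.5·38 − 12.5·35 = 227.5000; (r_i+r_j)·cross = 30·227.5000 = 6825.0000
edge 3: (12.5,38)→(7.5,37)  cross = 12.5·37 − 7.5·38 = 177.5000; (r_i+r_j)·cross = 20·177.5000 = 3550.0000
edge 4: (7.5,37)→(4,31.5)  cross = 7.5·31.5 − 4·37 = 88.2500; (r_i+r_j)·cross = 11.5·88.2500 = 1014.8750
edge 5: (4,31.5)→(2.5,13)  cross = 4·13 − 2.5·31.5 = -26.7500; (r_i+r_j)·cross = 6.5·-26.7500 = -173.8750
edge 6: (2.5,13)→(2.5,8.5)  cross = 2.5·8.5 − 2.5·13 = -11.2500; (r_i+r_j)·cross = 5·-11.2500 = -56.2500
Σcross = 559.7500 → A = |Σcross|/2 = 279.8750 mm²
Σ(r_i+r_j)·cross = 15404.5000 → first moment M = |Σ|/6 = 2567.4167
R_c = M/A = 2567.4167/279.8750 = 9.1734 mm
θ = 163° = 2.844887 rad
V = θ·R_c·A = 2.844887·9.1734·279.8750 = 7304.009 mm³

Volume = 7304.009 mm³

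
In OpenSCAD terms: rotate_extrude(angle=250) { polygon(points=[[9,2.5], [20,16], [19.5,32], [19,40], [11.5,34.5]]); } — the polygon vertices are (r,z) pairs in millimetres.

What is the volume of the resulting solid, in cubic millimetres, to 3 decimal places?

Profile (r,z), 5 vertices: (9,2.5) (20,16) (19.5,32) (19,40) (11.5,34.5)
edge 0: (9,2.5)→(20,16)  cross = 9·16 − 20·2.5 = 94.0000; (r_i+r_j)·cross = 29·94.0000 = 2726.0000
edge 1: (20,16)→(19.5,32)  cross = 20·32 − 19.5·16 = 328.0000; (r_i+r_j)·cross = 39.5·328.0000 = 12956.0000
edge 2: (19.5,32)→(19,40)  cross = 19.5·40 − 19·32 = 172.0000; (r_i+r_j)·cross = 38.5·172.0000 = 6622.0000
edge 3: (19,40)→(11.5,34.5)  cross = 19·34.5 − 11.5·40 = 195.5000; (r_i+r_j)·cross = 30.5·195.5000 = 5962.7500
edge 4: (11.5,34.5)→(9,2.5)  cross = 11.5·2.5 − 9·34.5 = -281.7500; (r_i+r_j)·cross = 20.5·-281.7500 = -5775.8750
Σcross = 507.7500 → A = |Σcross|/2 = 253.8750 mm²
Σ(r_i+r_j)·cross = 22490.8750 → first moment M = |Σ|/6 = 3748.4792
R_c = M/A = 3748.4792/253.8750 = 14.7651 mm
θ = 250° = 4.363323 rad
V = θ·R_c·A = 4.363323·14.7651·253.8750 = 16355.826 mm³

Volume = 16355.826 mm³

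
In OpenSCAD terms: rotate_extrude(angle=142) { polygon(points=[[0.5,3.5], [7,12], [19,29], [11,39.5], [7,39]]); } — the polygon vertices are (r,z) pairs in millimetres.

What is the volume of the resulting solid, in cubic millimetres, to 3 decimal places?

Volume = 6170.619 mm³

Profile (r,z), 5 vertices: (0.5,3.5) (7,12) (19,29) (11,39.5) (7,39)
edge 0: (0.5,3.5)→(7,12)  cross = 0.5·12 − 7·3.5 = -18.5000; (r_i+r_j)·cross = 7.5·-18.5000 = -138.7500
edge 1: (7,12)→(19,29)  cross = 7·29 − 19·12 = -25.0000; (r_i+r_j)·cross = 26·-25.0000 = -650.0000
edge 2: (19,29)→(11,39.5)  cross = 19·39.5 − 11·29 = 431.5000; (r_i+r_j)·cross = 30·431.5000 = 12945.0000
edge 3: (11,39.5)→(7,39)  cross = 11·39 − 7·39.5 = 152.5000; (r_i+r_j)·cross = 18·152.5000 = 2745.0000
edge 4: (7,39)→(0.5,3.5)  cross = 7·3.5 − 0.5·39 = 5.0000; (r_i+r_j)·cross = 7.5·5.0000 = 37.5000
Σcross = 545.5000 → A = |Σcross|/2 = 272.7500 mm²
Σ(r_i+r_j)·cross = 14938.7500 → first moment M = |Σ|/6 = 2489.7917
R_c = M/A = 2489.7917/272.7500 = 9.1285 mm
θ = 142° = 2.478368 rad
V = θ·R_c·A = 2.478368·9.1285·272.7500 = 6170.619 mm³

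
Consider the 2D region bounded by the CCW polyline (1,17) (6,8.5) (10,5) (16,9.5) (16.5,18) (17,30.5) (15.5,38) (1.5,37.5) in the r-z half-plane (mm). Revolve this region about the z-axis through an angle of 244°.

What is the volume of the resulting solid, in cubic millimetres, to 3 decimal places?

Profile (r,z), 8 vertices: (1,17) (6,8.5) (10,5) (16,9.5) (16.5,18) (17,30.5) (15.5,38) (1.5,37.5)
edge 0: (1,17)→(6,8.5)  cross = 1·8.5 − 6·17 = -93.5000; (r_i+r_j)·cross = 7·-93.5000 = -654.5000
edge 1: (6,8.5)→(10,5)  cross = 6·5 − 10·8.5 = -55.0000; (r_i+r_j)·cross = 16·-55.0000 = -880.0000
edge 2: (10,5)→(16,9.5)  cross = 10·9.5 − 16·5 = 15.0000; (r_i+r_j)·cross = 26·15.0000 = 390.0000
edge 3: (16,9.5)→(16.5,18)  cross = 16·18 − 16.5·9.5 = 131.2500; (r_i+r_j)·cross = 32.5·131.2500 = 4265.6250
edge 4: (16.5,18)→(17,30.5)  cross = 16.5·30.5 − 17·18 = 197.2500; (r_i+r_j)·cross = 33.5·197.2500 = 6607.8750
edge 5: (17,30.5)→(15.5,38)  cross = 17·38 − 15.5·30.5 = 173.2500; (r_i+r_j)·cross = 32.5·173.2500 = 5630.6250
edge 6: (15.5,38)→(1.5,37.5)  cross = 15.5·37.5 − 1.5·38 = 524.2500; (r_i+r_j)·cross = 17·524.2500 = 8912.2500
edge 7: (1.5,37.5)→(1,17)  cross = 1.5·17 − 1·37.5 = -12.0000; (r_i+r_j)·cross = 2.5·-12.0000 = -30.0000
Σcross = 880.5000 → A = |Σcross|/2 = 440.2500 mm²
Σ(r_i+r_j)·cross = 24241.8750 → first moment M = |Σ|/6 = 4040.3125
R_c = M/A = 4040.3125/440.2500 = 9.1773 mm
θ = 244° = 4.258603 rad
V = θ·R_c·A = 4.258603·9.1773·440.2500 = 17206.088 mm³

Volume = 17206.088 mm³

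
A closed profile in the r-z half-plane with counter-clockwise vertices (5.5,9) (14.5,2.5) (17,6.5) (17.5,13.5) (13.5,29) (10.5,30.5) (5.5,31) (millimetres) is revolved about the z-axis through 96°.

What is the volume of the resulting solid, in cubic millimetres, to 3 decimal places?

Volume = 4785.902 mm³

Profile (r,z), 7 vertices: (5.5,9) (14.5,2.5) (17,6.5) (17.5,13.5) (13.5,29) (10.5,30.5) (5.5,31)
edge 0: (5.5,9)→(14.5,2.5)  cross = 5.5·2.5 − 14.5·9 = -116.7500; (r_i+r_j)·cross = 20·-116.7500 = -2335.0000
edge 1: (14.5,2.5)→(17,6.5)  cross = 14.5·6.5 − 17·2.5 = 51.7500; (r_i+r_j)·cross = 31.5·51.7500 = 1630.1250
edge 2: (17,6.5)→(17.5,13.5)  cross = 17·13.5 − 17.5·6.5 = 115.7500; (r_i+r_j)·cross = 34.5·115.7500 = 3993.3750
edge 3: (17.5,13.5)→(13.5,29)  cross = 17.5·29 − 13.5·13.5 = 325.2500; (r_i+r_j)·cross = 31·325.2500 = 10082.7500
edge 4: (13.5,29)→(10.5,30.5)  cross = 13.5·30.5 − 10.5·29 = 107.2500; (r_i+r_j)·cross = 24·107.2500 = 2574.0000
edge 5: (10.5,30.5)→(5.5,31)  cross = 10.5·31 − 5.5·30.5 = 157.7500; (r_i+r_j)·cross = 16·157.7500 = 2524.0000
edge 6: (5.5,31)→(5.5,9)  cross = 5.5·9 − 5.5·31 = -121.0000; (r_i+r_j)·cross = 11·-121.0000 = -1331.0000
Σcross = 520.0000 → A = |Σcross|/2 = 260.0000 mm²
Σ(r_i+r_j)·cross = 17138.2500 → first moment M = |Σ|/6 = 2856.3750
R_c = M/A = 2856.3750/260.0000 = 10.9861 mm
θ = 96° = 1.675516 rad
V = θ·R_c·A = 1.675516·10.9861·260.0000 = 4785.902 mm³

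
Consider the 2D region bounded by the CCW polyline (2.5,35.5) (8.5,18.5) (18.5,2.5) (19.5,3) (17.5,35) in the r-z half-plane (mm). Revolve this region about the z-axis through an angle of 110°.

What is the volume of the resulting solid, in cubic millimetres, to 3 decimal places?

Profile (r,z), 5 vertices: (2.5,35.5) (8.5,18.5) (18.5,2.5) (19.5,3) (17.5,35)
edge 0: (2.5,35.5)→(8.5,18.5)  cross = 2.5·18.5 − 8.5·35.5 = -255.5000; (r_i+r_j)·cross = 11·-255.5000 = -2810.5000
edge 1: (8.5,18.5)→(18.5,2.5)  cross = 8.5·2.5 − 18.5·18.5 = -321.0000; (r_i+r_j)·cross = 27·-321.0000 = -8667.0000
edge 2: (18.5,2.5)→(19.5,3)  cross = 18.5·3 − 19.5·2.5 = 6.7500; (r_i+r_j)·cross = 38·6.7500 = 256.5000
edge 3: (19.5,3)→(17.5,35)  cross = 19.5·35 − 17.5·3 = 630.0000; (r_i+r_j)·cross = 37·630.0000 = 23310.0000
edge 4: (17.5,35)→(2.5,35.5)  cross = 17.5·35.5 − 2.5·35 = 533.7500; (r_i+r_j)·cross = 20·533.7500 = 10675.0000
Σcross = 594.0000 → A = |Σcross|/2 = 297.0000 mm²
Σ(r_i+r_j)·cross = 22764.0000 → first moment M = |Σ|/6 = 3794.0000
R_c = M/A = 3794.0000/297.0000 = 12.7744 mm
θ = 110° = 1.919862 rad
V = θ·R_c·A = 1.919862·12.7744·297.0000 = 7283.957 mm³

Volume = 7283.957 mm³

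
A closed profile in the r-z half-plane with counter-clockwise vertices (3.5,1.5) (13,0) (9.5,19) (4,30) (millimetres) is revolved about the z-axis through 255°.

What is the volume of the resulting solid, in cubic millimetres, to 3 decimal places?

Volume = 5425.825 mm³

Profile (r,z), 4 vertices: (3.5,1.5) (13,0) (9.5,19) (4,30)
edge 0: (3.5,1.5)→(13,0)  cross = 3.5·0 − 13·1.5 = -19.5000; (r_i+r_j)·cross = 16.5·-19.5000 = -321.7500
edge 1: (13,0)→(9.5,19)  cross = 13·19 − 9.5·0 = 247.0000; (r_i+r_j)·cross = 22.5·247.0000 = 5557.5000
edge 2: (9.5,19)→(4,30)  cross = 9.5·30 − 4·19 = 209.0000; (r_i+r_j)·cross = 13.5·209.0000 = 2821.5000
edge 3: (4,30)→(3.5,1.5)  cross = 4·1.5 − 3.5·30 = -99.0000; (r_i+r_j)·cross = 7.5·-99.0000 = -742.5000
Σcross = 337.5000 → A = |Σcross|/2 = 168.7500 mm²
Σ(r_i+r_j)·cross = 7314.7500 → first moment M = |Σ|/6 = 1219.1250
R_c = M/A = 1219.1250/168.7500 = 7.2244 mm
θ = 255° = 4.450590 rad
V = θ·R_c·A = 4.450590·7.2244·168.7500 = 5425.825 mm³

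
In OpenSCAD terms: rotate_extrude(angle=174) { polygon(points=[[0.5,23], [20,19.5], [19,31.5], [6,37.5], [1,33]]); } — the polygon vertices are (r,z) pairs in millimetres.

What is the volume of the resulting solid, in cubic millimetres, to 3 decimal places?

Profile (r,z), 5 vertices: (0.5,23) (20,19.5) (19,31.5) (6,37.5) (1,33)
edge 0: (0.5,23)→(20,19.5)  cross = 0.5·19.5 − 20·23 = -450.2500; (r_i+r_j)·cross = 20.5·-450.2500 = -9230.1250
edge 1: (20,19.5)→(19,31.5)  cross = 20·31.5 − 19·19.5 = 259.5000; (r_i+r_j)·cross = 39·259.5000 = 10120.5000
edge 2: (19,31.5)→(6,37.5)  cross = 19·37.5 − 6·31.5 = 523.5000; (r_i+r_j)·cross = 25·523.5000 = 13087.5000
edge 3: (6,37.5)→(1,33)  cross = 6·33 − 1·37.5 = 160.5000; (r_i+r_j)·cross = 7·160.5000 = 1123.5000
edge 4: (1,33)→(0.5,23)  cross = 1·23 − 0.5·33 = 6.5000; (r_i+r_j)·cross = 1.5·6.5000 = 9.7500
Σcross = 499.7500 → A = |Σcross|/2 = 249.8750 mm²
Σ(r_i+r_j)·cross = 15111.1250 → first moment M = |Σ|/6 = 2518.5208
R_c = M/A = 2518.5208/249.8750 = 10.0791 mm
θ = 174° = 3.036873 rad
V = θ·R_c·A = 3.036873·10.0791·249.8750 = 7648.428 mm³

Volume = 7648.428 mm³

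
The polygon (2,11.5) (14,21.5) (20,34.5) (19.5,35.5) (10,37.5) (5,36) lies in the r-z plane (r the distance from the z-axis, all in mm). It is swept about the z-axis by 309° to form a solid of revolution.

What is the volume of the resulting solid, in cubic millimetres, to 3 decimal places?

Volume = 13456.377 mm³

Profile (r,z), 6 vertices: (2,11.5) (14,21.5) (20,34.5) (19.5,35.5) (10,37.5) (5,36)
edge 0: (2,11.5)→(14,21.5)  cross = 2·21.5 − 14·11.5 = -118.0000; (r_i+r_j)·cross = 16·-118.0000 = -1888.0000
edge 1: (14,21.5)→(20,34.5)  cross = 14·34.5 − 20·21.5 = 53.0000; (r_i+r_j)·cross = 34·53.0000 = 1802.0000
edge 2: (20,34.5)→(19.5,35.5)  cross = 20·35.5 − 19.5·34.5 = 37.2500; (r_i+r_j)·cross = 39.5·37.2500 = 1471.3750
edge 3: (19.5,35.5)→(10,37.5)  cross = 19.5·37.5 − 10·35.5 = 376.2500; (r_i+r_j)·cross = 29.5·376.2500 = 11099.3750
edge 4: (10,37.5)→(5,36)  cross = 10·36 − 5·37.5 = 172.5000; (r_i+r_j)·cross = 15·172.5000 = 2587.5000
edge 5: (5,36)→(2,11.5)  cross = 5·11.5 − 2·36 = -14.5000; (r_i+r_j)·cross = 7·-14.5000 = -101.5000
Σcross = 506.5000 → A = |Σcross|/2 = 253.2500 mm²
Σ(r_i+r_j)·cross = 14970.7500 → first moment M = |Σ|/6 = 2495.1250
R_c = M/A = 2495.1250/253.2500 = 9.8524 mm
θ = 309° = 5.393067 rad
V = θ·R_c·A = 5.393067·9.8524·253.2500 = 13456.377 mm³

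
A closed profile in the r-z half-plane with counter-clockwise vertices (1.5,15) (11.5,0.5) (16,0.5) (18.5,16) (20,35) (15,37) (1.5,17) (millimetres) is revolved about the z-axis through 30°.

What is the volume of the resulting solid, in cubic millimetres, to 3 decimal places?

Profile (r,z), 7 vertices: (1.5,15) (11.5,0.5) (16,0.5) (18.5,16) (20,35) (15,37) (1.5,17)
edge 0: (1.5,15)→(11.5,0.5)  cross = 1.5·0.5 − 11.5·15 = -171.7500; (r_i+r_j)·cross = 13·-171.7500 = -2232.7500
edge 1: (11.5,0.5)→(16,0.5)  cross = 11.5·0.5 − 16·0.5 = -2.2500; (r_i+r_j)·cross = 27.5·-2.2500 = -61.8750
edge 2: (16,0.5)→(18.5,16)  cross = 16·16 − 18.5·0.5 = 246.7500; (r_i+r_j)·cross = 34.5·246.7500 = 8512.8750
edge 3: (18.5,16)→(20,35)  cross = 18.5·35 − 20·16 = 327.5000; (r_i+r_j)·cross = 38.5·327.5000 = 12608.7500
edge 4: (20,35)→(15,37)  cross = 20·37 − 15·35 = 215.0000; (r_i+r_j)·cross = 35·215.0000 = 7525.0000
edge 5: (15,37)→(1.5,17)  cross = 15·17 − 1.5·37 = 199.5000; (r_i+r_j)·cross = 16.5·199.5000 = 3291.7500
edge 6: (1.5,17)→(1.5,15)  cross = 1.5·15 − 1.5·17 = -3.0000; (r_i+r_j)·cross = 3·-3.0000 = -9.0000
Σcross = 811.7500 → A = |Σcross|/2 = 405.8750 mm²
Σ(r_i+r_j)·cross = 29634.7500 → first moment M = |Σ|/6 = 4939.1250
R_c = M/A = 4939.1250/405.8750 = 12.1691 mm
θ = 30° = 0.523599 rad
V = θ·R_c·A = 0.523599·12.1691·405.8750 = 2586.120 mm³

Volume = 2586.120 mm³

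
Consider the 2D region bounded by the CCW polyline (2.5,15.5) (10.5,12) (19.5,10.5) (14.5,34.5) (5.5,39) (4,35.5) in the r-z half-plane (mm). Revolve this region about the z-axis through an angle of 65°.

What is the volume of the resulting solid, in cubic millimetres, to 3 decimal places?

Volume = 3776.394 mm³

Profile (r,z), 6 vertices: (2.5,15.5) (10.5,12) (19.5,10.5) (14.5,34.5) (5.5,39) (4,35.5)
edge 0: (2.5,15.5)→(10.5,12)  cross = 2.5·12 − 10.5·15.5 = -132.7500; (r_i+r_j)·cross = 13·-132.7500 = -1725.7500
edge 1: (10.5,12)→(19.5,10.5)  cross = 10.5·10.5 − 19.5·12 = -123.7500; (r_i+r_j)·cross = 30·-123.7500 = -3712.5000
edge 2: (19.5,10.5)→(14.5,34.5)  cross = 19.5·34.5 − 14.5·10.5 = 520.5000; (r_i+r_j)·cross = 34·520.5000 = 17697.0000
edge 3: (14.5,34.5)→(5.5,39)  cross = 14.5·39 − 5.5·34.5 = 375.7500; (r_i+r_j)·cross = 20·375.7500 = 7515.0000
edge 4: (5.5,39)→(4,35.5)  cross = 5.5·35.5 − 4·39 = 39.2500; (r_i+r_j)·cross = 9.5·39.2500 = 372.8750
edge 5: (4,35.5)→(2.5,15.5)  cross = 4·15.5 − 2.5·35.5 = -26.7500; (r_i+r_j)·cross = 6.5·-26.7500 = -173.8750
Σcross = 652.2500 → A = |Σcross|/2 = 326.1250 mm²
Σ(r_i+r_j)·cross = 19972.7500 → first moment M = |Σ|/6 = 3328.7917
R_c = M/A = 3328.7917/326.1250 = 10.2071 mm
θ = 65° = 1.134464 rad
V = θ·R_c·A = 1.134464·10.2071·326.1250 = 3776.394 mm³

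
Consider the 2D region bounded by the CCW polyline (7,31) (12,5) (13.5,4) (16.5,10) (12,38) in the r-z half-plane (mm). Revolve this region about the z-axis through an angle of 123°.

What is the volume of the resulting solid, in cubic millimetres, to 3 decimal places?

Volume = 4162.290 mm³

Profile (r,z), 5 vertices: (7,31) (12,5) (13.5,4) (16.5,10) (12,38)
edge 0: (7,31)→(12,5)  cross = 7·5 − 12·31 = -337.0000; (r_i+r_j)·cross = 19·-337.0000 = -6403.0000
edge 1: (12,5)→(13.5,4)  cross = 12·4 − 13.5·5 = -19.5000; (r_i+r_j)·cross = 25.5·-19.5000 = -497.2500
edge 2: (13.5,4)→(16.5,10)  cross = 13.5·10 − 16.5·4 = 69.0000; (r_i+r_j)·cross = 30·69.0000 = 2070.0000
edge 3: (16.5,10)→(12,38)  cross = 16.5·38 − 12·10 = 507.0000; (r_i+r_j)·cross = 28.5·507.0000 = 14449.5000
edge 4: (12,38)→(7,31)  cross = 12·31 − 7·38 = 106.0000; (r_i+r_j)·cross = 19·106.0000 = 2014.0000
Σcross = 325.5000 → A = |Σcross|/2 = 162.7500 mm²
Σ(r_i+r_j)·cross = 11633.2500 → first moment M = |Σ|/6 = 1938.8750
R_c = M/A = 1938.8750/162.7500 = 11.9132 mm
θ = 123° = 2.146755 rad
V = θ·R_c·A = 2.146755·11.9132·162.7500 = 4162.290 mm³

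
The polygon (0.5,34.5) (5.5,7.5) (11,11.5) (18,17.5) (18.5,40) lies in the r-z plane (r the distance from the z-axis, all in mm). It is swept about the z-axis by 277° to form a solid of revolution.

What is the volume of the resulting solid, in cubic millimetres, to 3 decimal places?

Profile (r,z), 5 vertices: (0.5,34.5) (5.5,7.5) (11,11.5) (18,17.5) (18.5,40)
edge 0: (0.5,34.5)→(5.5,7.5)  cross = 0.5·7.5 − 5.5·34.5 = -186.0000; (r_i+r_j)·cross = 6·-186.0000 = -1116.0000
edge 1: (5.5,7.5)→(11,11.5)  cross = 5.5·11.5 − 11·7.5 = -19.2500; (r_i+r_j)·cross = 16.5·-19.2500 = -317.6250
edge 2: (11,11.5)→(18,17.5)  cross = 11·17.5 − 18·11.5 = -14.5000; (r_i+r_j)·cross = 29·-14.5000 = -420.5000
edge 3: (18,17.5)→(18.5,40)  cross = 18·40 − 18.5·17.5 = 396.2500; (r_i+r_j)·cross = 36.5·396.2500 = 14463.1250
edge 4: (18.5,40)→(0.5,34.5)  cross = 18.5·34.5 − 0.5·40 = 618.2500; (r_i+r_j)·cross = 19·618.2500 = 11746.7500
Σcross = 794.7500 → A = |Σcross|/2 = 397.3750 mm²
Σ(r_i+r_j)·cross = 24355.7500 → first moment M = |Σ|/6 = 4059.2917
R_c = M/A = 4059.2917/397.3750 = 10.2153 mm
θ = 277° = 4.834562 rad
V = θ·R_c·A = 4.834562·10.2153·397.3750 = 19624.897 mm³

Volume = 19624.897 mm³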